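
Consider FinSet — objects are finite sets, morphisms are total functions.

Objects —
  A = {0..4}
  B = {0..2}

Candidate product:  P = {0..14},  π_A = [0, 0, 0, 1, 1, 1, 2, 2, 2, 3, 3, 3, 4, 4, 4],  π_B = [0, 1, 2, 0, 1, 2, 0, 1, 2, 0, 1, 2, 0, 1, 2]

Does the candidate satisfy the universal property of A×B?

|A|·|B| = 5·3 = 15;  |P| = 15
Check the pairing map k ↦ (π_A(k), π_B(k)):
  0 -> (0,0)
  1 -> (0,1)
  2 -> (0,2)
  3 -> (1,0)
  4 -> (1,1)
  5 -> (1,2)
  6 -> (2,0)
  7 -> (2,1)
  8 -> (2,2)
  9 -> (3,0)
  10 -> (3,1)
  11 -> (3,2)
  12 -> (4,0)
  13 -> (4,1)
  14 -> (4,2)
distinct pairs in image: 15 / 15 needed
  → bijection onto A×B; projections well-typed.

Answer: VALID PRODUCT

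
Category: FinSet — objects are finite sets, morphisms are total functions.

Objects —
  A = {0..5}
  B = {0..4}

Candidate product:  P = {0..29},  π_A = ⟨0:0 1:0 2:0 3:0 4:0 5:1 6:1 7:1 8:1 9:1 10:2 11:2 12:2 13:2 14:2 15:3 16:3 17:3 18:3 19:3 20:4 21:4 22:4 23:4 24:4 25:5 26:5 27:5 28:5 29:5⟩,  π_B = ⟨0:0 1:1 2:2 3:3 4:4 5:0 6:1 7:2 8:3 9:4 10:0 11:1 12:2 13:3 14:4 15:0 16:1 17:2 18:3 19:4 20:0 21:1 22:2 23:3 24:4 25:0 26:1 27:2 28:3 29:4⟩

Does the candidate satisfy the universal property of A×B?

Answer: VALID PRODUCT

Work:
|A|·|B| = 6·5 = 30;  |P| = 30
Check the pairing map k ↦ (π_A(k), π_B(k)):
  0 : (0,0)
  1 : (0,1)
  2 : (0,2)
  3 : (0,3)
  4 : (0,4)
  5 : (1,0)
  6 : (1,1)
  7 : (1,2)
  8 : (1,3)
  9 : (1,4)
  10 : (2,0)
  11 : (2,1)
  12 : (2,2)
  13 : (2,3)
  14 : (2,4)
  15 : (3,0)
  16 : (3,1)
  17 : (3,2)
  18 : (3,3)
  19 : (3,4)
  20 : (4,0)
  21 : (4,1)
  22 : (4,2)
  23 : (4,3)
  24 : (4,4)
  25 : (5,0)
  26 : (5,1)
  27 : (5,2)
  28 : (5,3)
  29 : (5,4)
distinct pairs in image: 30 / 30 needed
  → bijection onto A×B; projections well-typed.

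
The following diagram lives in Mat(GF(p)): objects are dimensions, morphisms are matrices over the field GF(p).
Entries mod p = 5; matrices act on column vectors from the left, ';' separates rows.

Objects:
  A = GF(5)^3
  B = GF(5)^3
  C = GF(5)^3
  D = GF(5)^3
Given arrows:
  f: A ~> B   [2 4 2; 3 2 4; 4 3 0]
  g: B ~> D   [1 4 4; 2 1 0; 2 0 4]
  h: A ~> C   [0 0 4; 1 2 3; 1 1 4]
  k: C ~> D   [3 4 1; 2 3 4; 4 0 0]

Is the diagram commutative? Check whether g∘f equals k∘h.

Answer: DOES NOT COMMUTE

Derivation:
1) trace f;g:
  e0=⟨1,0,0⟩ f~>⟨2,3,4⟩ g~>⟨0,2,0⟩
  e1=⟨0,1,0⟩ f~>⟨4,2,3⟩ g~>⟨4,0,0⟩
  e2=⟨0,0,1⟩ f~>⟨2,4,0⟩ g~>⟨3,3,4⟩
  result₁ = [0 4 3; 2 0 3; 0 0 4]
2) trace h;k:
  e0=⟨1,0,0⟩ h~>⟨0,1,1⟩ k~>⟨0,2,0⟩
  e1=⟨0,1,0⟩ h~>⟨0,2,1⟩ k~>⟨4,0,0⟩
  e2=⟨0,0,1⟩ h~>⟨4,3,4⟩ k~>⟨3,3,1⟩
  result₂ = [0 4 3; 2 0 3; 0 0 1]
Equal? NO — does not commute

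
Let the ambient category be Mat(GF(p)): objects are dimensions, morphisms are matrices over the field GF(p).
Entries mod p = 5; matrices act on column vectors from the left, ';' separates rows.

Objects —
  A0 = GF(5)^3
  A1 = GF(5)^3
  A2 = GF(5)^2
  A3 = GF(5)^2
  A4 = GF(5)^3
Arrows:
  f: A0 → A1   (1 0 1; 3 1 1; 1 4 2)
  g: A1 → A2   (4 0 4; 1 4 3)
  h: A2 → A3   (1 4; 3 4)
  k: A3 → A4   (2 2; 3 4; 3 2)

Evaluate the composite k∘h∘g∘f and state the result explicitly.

  e0=(1,0,0) f→(1,3,1) g→(3,1) h→(2,3) k→(0,3,2)
  e1=(0,1,0) f→(0,1,4) g→(1,1) h→(0,2) k→(4,3,4)
  e2=(0,0,1) f→(1,1,2) g→(2,1) h→(1,0) k→(2,3,3)
⟦path⟧: (0 4 2; 3 3 3; 2 4 3)

Answer: (0 4 2; 3 3 3; 2 4 3)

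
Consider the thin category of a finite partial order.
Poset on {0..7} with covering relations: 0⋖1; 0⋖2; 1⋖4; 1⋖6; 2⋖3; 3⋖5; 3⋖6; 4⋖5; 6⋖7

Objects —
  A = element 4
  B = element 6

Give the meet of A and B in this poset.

{x : x⊑A ∧ x⊑B} = {0,1}  (A=4, B=6)
  0 ⊑ 1
  1 ⊑ 1
glb = 1

Answer: A∧B = 1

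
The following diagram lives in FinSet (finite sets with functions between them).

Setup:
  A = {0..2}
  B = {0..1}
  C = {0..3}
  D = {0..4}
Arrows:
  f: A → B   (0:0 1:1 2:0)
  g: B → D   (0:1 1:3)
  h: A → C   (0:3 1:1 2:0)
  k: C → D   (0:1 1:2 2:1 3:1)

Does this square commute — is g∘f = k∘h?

Along f;g (path 1):
  0 f→0 g→1
  1 f→1 g→3
  2 f→0 g→1
  ⟦path⟧₁ = (0:1 1:3 2:1)
Along h;k (path 2):
  0 h→3 k→1
  1 h→1 k→2
  2 h→0 k→1
  ⟦path⟧₂ = (0:1 1:2 2:1)
Equal? NO — does not commute

Answer: DOES NOT COMMUTE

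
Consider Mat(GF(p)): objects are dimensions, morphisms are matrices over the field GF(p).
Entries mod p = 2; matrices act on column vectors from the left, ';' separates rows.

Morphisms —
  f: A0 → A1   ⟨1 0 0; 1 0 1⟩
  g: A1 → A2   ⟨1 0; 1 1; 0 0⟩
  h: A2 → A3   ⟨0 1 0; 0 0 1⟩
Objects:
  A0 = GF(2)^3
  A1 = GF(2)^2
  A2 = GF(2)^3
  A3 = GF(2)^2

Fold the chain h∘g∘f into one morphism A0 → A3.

  e0=(1,0,0) f→(1,1) g→(1,0,0) h→(0,0)
  e1=(0,1,0) f→(0,0) g→(0,0,0) h→(0,0)
  e2=(0,0,1) f→(0,1) g→(0,1,0) h→(1,0)
⟦path⟧: ⟨0 0 1; 0 0 0⟩

Answer: ⟨0 0 1; 0 0 0⟩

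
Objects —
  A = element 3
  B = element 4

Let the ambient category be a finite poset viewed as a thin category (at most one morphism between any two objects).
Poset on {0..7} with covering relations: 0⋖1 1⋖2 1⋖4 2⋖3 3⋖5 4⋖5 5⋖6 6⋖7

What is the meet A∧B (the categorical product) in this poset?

Common predecessors of 3,4: {0,1}
  0 <= 1
  1 <= 1
glb = 1

Answer: A∧B = 1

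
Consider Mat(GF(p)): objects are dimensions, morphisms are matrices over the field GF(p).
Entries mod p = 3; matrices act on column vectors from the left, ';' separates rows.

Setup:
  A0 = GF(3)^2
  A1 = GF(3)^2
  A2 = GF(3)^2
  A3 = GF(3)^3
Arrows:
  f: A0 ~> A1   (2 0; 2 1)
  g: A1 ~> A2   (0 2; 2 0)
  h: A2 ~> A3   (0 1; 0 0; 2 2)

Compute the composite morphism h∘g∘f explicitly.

  e0=⟨1,0⟩ f~>⟨2,2⟩ g~>⟨1,1⟩ h~>⟨1,0,1⟩
  e1=⟨0,1⟩ f~>⟨0,1⟩ g~>⟨2,0⟩ h~>⟨0,0,1⟩
composite: (1 0; 0 0; 1 1)

Answer: (1 0; 0 0; 1 1)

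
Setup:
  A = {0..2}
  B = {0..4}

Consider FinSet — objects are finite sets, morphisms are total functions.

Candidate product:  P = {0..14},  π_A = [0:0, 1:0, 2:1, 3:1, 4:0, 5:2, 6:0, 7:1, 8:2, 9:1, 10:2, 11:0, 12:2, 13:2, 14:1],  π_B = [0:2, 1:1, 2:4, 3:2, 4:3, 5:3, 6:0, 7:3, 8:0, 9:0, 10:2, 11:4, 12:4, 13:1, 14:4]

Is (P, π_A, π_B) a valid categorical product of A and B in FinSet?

Answer: NOT A VALID PRODUCT — duplicate pair at indices 2,14

Trace:
|A|·|B| = 3·5 = 15;  |P| = 15
Check the pairing map k ↦ (π_A(k), π_B(k)):
  0 : (0,2)
  1 : (0,1)
  2 : (1,4)
  3 : (1,2)
  4 : (0,3)
  5 : (2,3)
  6 : (0,0)
  7 : (1,3)
  8 : (2,0)
  9 : (1,0)
  10 : (2,2)
  11 : (0,4)
  12 : (2,4)
  13 : (2,1)
  14 : (1,4)  ✗ repeats pair of k=2
distinct pairs in image: 14 / 15 needed
  → (1,4) hit at k=2 and k=14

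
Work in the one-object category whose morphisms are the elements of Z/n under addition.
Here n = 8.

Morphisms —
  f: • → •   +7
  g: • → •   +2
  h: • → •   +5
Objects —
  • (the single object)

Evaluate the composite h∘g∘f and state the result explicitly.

  0 +7≡7 +2≡1 +5≡6  (mod 8)
⟦path⟧: +6

Answer: +6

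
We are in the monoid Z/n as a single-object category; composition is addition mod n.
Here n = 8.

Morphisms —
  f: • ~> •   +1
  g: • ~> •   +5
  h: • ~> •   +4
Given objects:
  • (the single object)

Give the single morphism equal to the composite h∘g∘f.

Answer: +2

Derivation:
  0 +1≡1 +5≡6 +4≡2  (mod 8)
composite: +2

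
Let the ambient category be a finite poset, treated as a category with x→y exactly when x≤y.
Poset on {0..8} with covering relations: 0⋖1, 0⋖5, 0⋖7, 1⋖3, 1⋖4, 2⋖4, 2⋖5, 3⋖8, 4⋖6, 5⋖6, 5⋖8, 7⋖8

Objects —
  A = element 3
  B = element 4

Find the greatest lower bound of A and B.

{x : x≤A ∧ x≤B} = {0,1}  (A=3, B=4)
  0 ≤ 1
  1 ≤ 1
glb = 1

Answer: A∧B = 1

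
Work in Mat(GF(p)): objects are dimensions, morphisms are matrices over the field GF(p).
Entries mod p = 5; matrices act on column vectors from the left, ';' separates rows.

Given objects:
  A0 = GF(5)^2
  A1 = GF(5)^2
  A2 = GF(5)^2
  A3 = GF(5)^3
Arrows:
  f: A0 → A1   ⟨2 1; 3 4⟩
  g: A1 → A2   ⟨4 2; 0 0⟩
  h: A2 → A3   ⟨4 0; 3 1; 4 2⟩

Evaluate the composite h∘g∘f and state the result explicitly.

  e0=⟨1,0⟩ f→⟨2,3⟩ g→⟨4,0⟩ h→⟨1,2,1⟩
  e1=⟨0,1⟩ f→⟨1,4⟩ g→⟨2,0⟩ h→⟨3,1,3⟩
composite: ⟨1 3; 2 1; 1 3⟩

Answer: ⟨1 3; 2 1; 1 3⟩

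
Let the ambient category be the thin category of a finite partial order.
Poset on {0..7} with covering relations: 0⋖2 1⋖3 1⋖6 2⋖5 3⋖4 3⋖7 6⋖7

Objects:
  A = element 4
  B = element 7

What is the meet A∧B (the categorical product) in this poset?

{x : x≤A ∧ x≤B} = {1,3}  (A=4, B=7)
  1 ≤ 3
  3 ≤ 3
glb = 3

Answer: A∧B = 3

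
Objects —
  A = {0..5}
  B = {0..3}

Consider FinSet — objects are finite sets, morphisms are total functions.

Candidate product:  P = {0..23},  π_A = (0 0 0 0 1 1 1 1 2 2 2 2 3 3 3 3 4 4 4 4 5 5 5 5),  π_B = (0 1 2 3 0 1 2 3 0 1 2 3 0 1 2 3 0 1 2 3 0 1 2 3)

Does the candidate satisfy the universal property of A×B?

|A|·|B| = 6·4 = 24;  |P| = 24
Check the pairing map k ↦ (π_A(k), π_B(k)):
  0 -> (0,0)
  1 -> (0,1)
  2 -> (0,2)
  3 -> (0,3)
  4 -> (1,0)
  5 -> (1,1)
  6 -> (1,2)
  7 -> (1,3)
  8 -> (2,0)
  9 -> (2,1)
  10 -> (2,2)
  11 -> (2,3)
  12 -> (3,0)
  13 -> (3,1)
  14 -> (3,2)
  15 -> (3,3)
  16 -> (4,0)
  17 -> (4,1)
  18 -> (4,2)
  19 -> (4,3)
  20 -> (5,0)
  21 -> (5,1)
  22 -> (5,2)
  23 -> (5,3)
distinct pairs in image: 24 / 24 needed
  → bijection onto A×B; projections well-typed.

Answer: VALID PRODUCT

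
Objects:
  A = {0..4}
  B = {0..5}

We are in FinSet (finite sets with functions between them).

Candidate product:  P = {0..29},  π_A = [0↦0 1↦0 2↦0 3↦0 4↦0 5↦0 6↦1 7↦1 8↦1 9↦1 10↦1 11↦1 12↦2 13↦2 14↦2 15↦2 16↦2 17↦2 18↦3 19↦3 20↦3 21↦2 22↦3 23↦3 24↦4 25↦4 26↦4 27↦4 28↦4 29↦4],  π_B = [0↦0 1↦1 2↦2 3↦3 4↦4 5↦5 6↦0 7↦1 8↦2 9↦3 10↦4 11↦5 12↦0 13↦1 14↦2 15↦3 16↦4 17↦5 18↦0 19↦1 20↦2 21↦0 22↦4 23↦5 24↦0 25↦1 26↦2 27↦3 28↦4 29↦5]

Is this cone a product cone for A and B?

Answer: NOT A VALID PRODUCT — duplicate pair at indices 12,21

Derivation:
|A|·|B| = 5·6 = 30;  |P| = 30
Check the pairing map k ↦ (π_A(k), π_B(k)):
  0 ↦ (0,0)
  1 ↦ (0,1)
  2 ↦ (0,2)
  3 ↦ (0,3)
  4 ↦ (0,4)
  5 ↦ (0,5)
  6 ↦ (1,0)
  7 ↦ (1,1)
  8 ↦ (1,2)
  9 ↦ (1,3)
  10 ↦ (1,4)
  11 ↦ (1,5)
  12 ↦ (2,0)
  13 ↦ (2,1)
  14 ↦ (2,2)
  15 ↦ (2,3)
  16 ↦ (2,4)
  17 ↦ (2,5)
  18 ↦ (3,0)
  19 ↦ (3,1)
  20 ↦ (3,2)
  21 ↦ (2,0)  ✗ repeats pair of k=12
  22 ↦ (3,4)
  23 ↦ (3,5)
  24 ↦ (4,0)
  25 ↦ (4,1)
  26 ↦ (4,2)
  27 ↦ (4,3)
  28 ↦ (4,4)
  29 ↦ (4,5)
distinct pairs in image: 29 / 30 needed
  → (2,0) hit at k=12 and k=21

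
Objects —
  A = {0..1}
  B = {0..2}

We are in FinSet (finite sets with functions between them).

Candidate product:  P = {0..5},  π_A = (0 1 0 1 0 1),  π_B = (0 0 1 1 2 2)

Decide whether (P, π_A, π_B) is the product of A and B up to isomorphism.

Answer: VALID PRODUCT

Derivation:
|A|·|B| = 2·3 = 6;  |P| = 6
Check the pairing map k ↦ (π_A(k), π_B(k)):
  0 -> (0,0)
  1 -> (1,0)
  2 -> (0,1)
  3 -> (1,1)
  4 -> (0,2)
  5 -> (1,2)
distinct pairs in image: 6 / 6 needed
  → bijection onto A×B; projections well-typed.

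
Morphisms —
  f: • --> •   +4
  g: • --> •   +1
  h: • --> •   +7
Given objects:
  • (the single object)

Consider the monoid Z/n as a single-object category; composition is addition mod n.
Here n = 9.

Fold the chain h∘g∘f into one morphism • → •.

  0 +4≡4 +1≡5 +7≡3  (mod 9)
result: +3

Answer: +3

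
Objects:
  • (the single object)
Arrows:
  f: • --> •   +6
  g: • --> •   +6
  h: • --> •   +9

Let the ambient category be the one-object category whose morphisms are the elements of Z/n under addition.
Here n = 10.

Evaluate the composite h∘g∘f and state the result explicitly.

Answer: +1

Work:
  0 +6≡6 +6≡2 +9≡1  (mod 10)
composite: +1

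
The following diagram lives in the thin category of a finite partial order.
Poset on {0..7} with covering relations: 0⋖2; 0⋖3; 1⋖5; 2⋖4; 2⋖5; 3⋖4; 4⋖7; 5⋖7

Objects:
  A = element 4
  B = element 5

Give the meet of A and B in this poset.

Answer: A∧B = 2

Derivation:
{x : x≤A ∧ x≤B} = {0,2}  (A=4, B=5)
  0 ≤ 2
  2 ≤ 2
glb = 2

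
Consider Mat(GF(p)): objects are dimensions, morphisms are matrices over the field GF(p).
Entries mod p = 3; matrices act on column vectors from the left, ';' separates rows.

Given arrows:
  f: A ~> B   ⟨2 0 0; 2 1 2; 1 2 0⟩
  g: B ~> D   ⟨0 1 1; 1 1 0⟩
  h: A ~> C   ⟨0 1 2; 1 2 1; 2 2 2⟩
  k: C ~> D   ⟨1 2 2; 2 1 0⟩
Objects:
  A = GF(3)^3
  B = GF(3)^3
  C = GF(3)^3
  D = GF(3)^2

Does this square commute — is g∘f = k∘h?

Answer: COMMUTES

Derivation:
Path 1 = f;g:
  e0=⟨1,0,0⟩ f~>⟨2,2,1⟩ g~>⟨0,1⟩
  e1=⟨0,1,0⟩ f~>⟨0,1,2⟩ g~>⟨0,1⟩
  e2=⟨0,0,1⟩ f~>⟨0,2,0⟩ g~>⟨2,2⟩
  ⟦path⟧₁ = ⟨0 0 2; 1 1 2⟩
Path 2 = h;k:
  e0=⟨1,0,0⟩ h~>⟨0,1,2⟩ k~>⟨0,1⟩
  e1=⟨0,1,0⟩ h~>⟨1,2,2⟩ k~>⟨0,1⟩
  e2=⟨0,0,1⟩ h~>⟨2,1,2⟩ k~>⟨2,2⟩
  ⟦path⟧₂ = ⟨0 0 2; 1 1 2⟩
Equal? equal; square commutes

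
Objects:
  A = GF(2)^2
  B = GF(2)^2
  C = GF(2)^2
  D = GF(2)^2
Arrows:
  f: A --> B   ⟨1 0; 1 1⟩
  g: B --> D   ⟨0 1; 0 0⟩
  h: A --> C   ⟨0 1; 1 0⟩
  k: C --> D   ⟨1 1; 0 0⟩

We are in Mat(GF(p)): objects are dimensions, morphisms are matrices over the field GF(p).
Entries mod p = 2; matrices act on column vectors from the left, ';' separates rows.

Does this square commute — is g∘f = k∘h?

1) trace f;g:
  e0=(1,0) f-->(1,1) g-->(1,0)
  e1=(0,1) f-->(0,1) g-->(1,0)
  composite₁ = ⟨1 1; 0 0⟩
2) trace h;k:
  e0=(1,0) h-->(0,1) k-->(1,0)
  e1=(0,1) h-->(1,0) k-->(1,0)
  composite₂ = ⟨1 1; 0 0⟩
Equal? same morphism ✓

Answer: COMMUTES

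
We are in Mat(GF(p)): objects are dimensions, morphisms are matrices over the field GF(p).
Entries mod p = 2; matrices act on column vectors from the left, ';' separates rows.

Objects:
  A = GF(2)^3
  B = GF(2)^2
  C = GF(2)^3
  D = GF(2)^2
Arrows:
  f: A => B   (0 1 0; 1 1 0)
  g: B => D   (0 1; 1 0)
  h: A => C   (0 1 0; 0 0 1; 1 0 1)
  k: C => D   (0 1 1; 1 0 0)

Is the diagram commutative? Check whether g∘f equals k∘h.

Path 1 = f;g:
  e0=⟨1,0,0⟩ f=>⟨0,1⟩ g=>⟨1,0⟩
  e1=⟨0,1,0⟩ f=>⟨1,1⟩ g=>⟨1,1⟩
  e2=⟨0,0,1⟩ f=>⟨0,0⟩ g=>⟨0,0⟩
  composite₁ = (1 1 0; 0 1 0)
Path 2 = h;k:
  e0=⟨1,0,0⟩ h=>⟨0,0,1⟩ k=>⟨1,0⟩
  e1=⟨0,1,0⟩ h=>⟨1,0,0⟩ k=>⟨0,1⟩
  e2=⟨0,0,1⟩ h=>⟨0,1,1⟩ k=>⟨0,0⟩
  composite₂ = (1 0 0; 0 1 0)
Equal? differ; not commutative

Answer: DOES NOT COMMUTE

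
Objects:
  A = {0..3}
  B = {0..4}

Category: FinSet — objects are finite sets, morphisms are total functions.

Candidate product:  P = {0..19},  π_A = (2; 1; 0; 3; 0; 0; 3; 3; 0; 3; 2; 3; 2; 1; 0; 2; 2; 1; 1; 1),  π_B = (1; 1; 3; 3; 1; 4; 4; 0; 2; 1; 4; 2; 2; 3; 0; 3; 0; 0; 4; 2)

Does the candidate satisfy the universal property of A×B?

|A|·|B| = 4·5 = 20;  |P| = 20
Check the pairing map k ↦ (π_A(k), π_B(k)):
  0 : (2,1)
  1 : (1,1)
  2 : (0,3)
  3 : (3,3)
  4 : (0,1)
  5 : (0,4)
  6 : (3,4)
  7 : (3,0)
  8 : (0,2)
  9 : (3,1)
  10 : (2,4)
  11 : (3,2)
  12 : (2,2)
  13 : (1,3)
  14 : (0,0)
  15 : (2,3)
  16 : (2,0)
  17 : (1,0)
  18 : (1,4)
  19 : (1,2)
distinct pairs in image: 20 / 20 needed
  → bijection onto A×B; projections well-typed.

Answer: VALID PRODUCT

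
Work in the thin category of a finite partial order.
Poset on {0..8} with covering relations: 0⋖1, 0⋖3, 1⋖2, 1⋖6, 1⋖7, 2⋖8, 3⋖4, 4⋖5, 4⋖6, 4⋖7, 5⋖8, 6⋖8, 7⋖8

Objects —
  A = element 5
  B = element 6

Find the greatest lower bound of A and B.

Lower bounds of A=5 and B=6: {0,3,4}
  0 ⊑ 4
  3 ⊑ 4
  4 ⊑ 4
glb = 4

Answer: A∧B = 4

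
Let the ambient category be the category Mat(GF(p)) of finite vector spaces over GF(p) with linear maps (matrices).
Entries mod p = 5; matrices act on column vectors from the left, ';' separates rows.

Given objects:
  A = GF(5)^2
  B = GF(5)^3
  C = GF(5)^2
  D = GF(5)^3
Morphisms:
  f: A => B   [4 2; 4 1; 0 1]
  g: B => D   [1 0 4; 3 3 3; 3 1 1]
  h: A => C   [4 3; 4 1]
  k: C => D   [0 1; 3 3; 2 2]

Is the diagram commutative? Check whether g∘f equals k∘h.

1) trace f;g:
  e0=[1,0] f=>[4,4,0] g=>[4,4,1]
  e1=[0,1] f=>[2,1,1] g=>[1,2,3]
  composite₁ = [4 1; 4 2; 1 3]
2) trace h;k:
  e0=[1,0] h=>[4,4] k=>[4,4,1]
  e1=[0,1] h=>[3,1] k=>[1,2,3]
  composite₂ = [4 1; 4 2; 1 3]
Equal? equal; square commutes

Answer: COMMUTES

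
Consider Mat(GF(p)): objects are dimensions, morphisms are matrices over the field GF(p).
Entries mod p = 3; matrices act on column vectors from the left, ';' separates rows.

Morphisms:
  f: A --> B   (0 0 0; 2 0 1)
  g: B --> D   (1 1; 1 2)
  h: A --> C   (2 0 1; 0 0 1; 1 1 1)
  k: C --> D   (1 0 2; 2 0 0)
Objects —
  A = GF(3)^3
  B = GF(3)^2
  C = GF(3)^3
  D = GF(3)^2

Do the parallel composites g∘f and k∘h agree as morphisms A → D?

Along f;g (path 1):
  e0=[1,0,0] f-->[0,2] g-->[2,1]
  e1=[0,1,0] f-->[0,0] g-->[0,0]
  e2=[0,0,1] f-->[0,1] g-->[1,2]
  result₁ = (2 0 1; 1 0 2)
Along h;k (path 2):
  e0=[1,0,0] h-->[2,0,1] k-->[1,1]
  e1=[0,1,0] h-->[0,0,1] k-->[2,0]
  e2=[0,0,1] h-->[1,1,1] k-->[0,2]
  result₂ = (1 2 0; 1 0 2)
Equal? distinct morphisms ✗

Answer: DOES NOT COMMUTE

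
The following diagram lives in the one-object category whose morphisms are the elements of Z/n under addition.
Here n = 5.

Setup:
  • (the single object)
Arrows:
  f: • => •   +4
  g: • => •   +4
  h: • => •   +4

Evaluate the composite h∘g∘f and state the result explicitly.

Answer: +2

Work:
  0 +4≡4 +4≡3 +4≡2  (mod 5)
result: +2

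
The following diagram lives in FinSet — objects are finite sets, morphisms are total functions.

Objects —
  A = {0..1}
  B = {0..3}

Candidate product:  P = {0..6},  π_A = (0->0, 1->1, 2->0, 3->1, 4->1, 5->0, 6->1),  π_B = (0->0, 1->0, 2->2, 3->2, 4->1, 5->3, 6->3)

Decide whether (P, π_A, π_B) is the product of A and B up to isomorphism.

|A|·|B| = 2·4 = 8;  |P| = 7
  → cardinalities differ; no bijection possible.

Answer: NOT A VALID PRODUCT — |P|=7 ≠ |A|·|B|=8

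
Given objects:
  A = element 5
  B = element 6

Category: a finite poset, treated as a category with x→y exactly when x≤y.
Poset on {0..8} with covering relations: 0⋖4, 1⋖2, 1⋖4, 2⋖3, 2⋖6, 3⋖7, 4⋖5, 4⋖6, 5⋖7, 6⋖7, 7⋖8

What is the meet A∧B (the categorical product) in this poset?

Lower bounds of A=5 and B=6: {0,1,4}
  0 ⊑ 4
  1 ⊑ 4
  4 ⊑ 4
glb = 4

Answer: A∧B = 4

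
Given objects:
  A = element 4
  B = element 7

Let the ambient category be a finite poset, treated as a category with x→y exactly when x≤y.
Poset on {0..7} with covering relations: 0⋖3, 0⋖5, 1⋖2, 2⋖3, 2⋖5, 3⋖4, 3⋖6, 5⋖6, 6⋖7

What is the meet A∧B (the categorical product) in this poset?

Answer: A∧B = 3

Derivation:
Lower bounds of A=4 and B=7: {0,1,2,3}
  0 <= 3
  1 <= 3
  2 <= 3
  3 <= 3
glb = 3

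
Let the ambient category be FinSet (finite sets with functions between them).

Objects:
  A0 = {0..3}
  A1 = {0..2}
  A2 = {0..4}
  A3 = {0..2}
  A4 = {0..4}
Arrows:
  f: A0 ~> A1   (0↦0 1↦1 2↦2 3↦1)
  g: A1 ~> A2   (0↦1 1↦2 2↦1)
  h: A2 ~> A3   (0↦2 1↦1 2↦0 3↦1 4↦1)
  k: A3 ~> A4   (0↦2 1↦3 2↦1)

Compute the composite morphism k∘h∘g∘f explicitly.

  0 f~>0 g~>1 h~>1 k~>3
  1 f~>1 g~>2 h~>0 k~>2
  2 f~>2 g~>1 h~>1 k~>3
  3 f~>1 g~>2 h~>0 k~>2
result: (0↦3 1↦2 2↦3 3↦2)

Answer: (0↦3 1↦2 2↦3 3↦2)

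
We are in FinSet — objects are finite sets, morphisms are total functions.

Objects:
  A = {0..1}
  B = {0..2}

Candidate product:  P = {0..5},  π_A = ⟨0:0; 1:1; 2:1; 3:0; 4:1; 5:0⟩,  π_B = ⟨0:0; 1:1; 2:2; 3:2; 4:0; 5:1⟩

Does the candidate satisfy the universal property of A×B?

Answer: VALID PRODUCT

Derivation:
|A|·|B| = 2·3 = 6;  |P| = 6
Check the pairing map k ↦ (π_A(k), π_B(k)):
  0 : (0,0)
  1 : (1,1)
  2 : (1,2)
  3 : (0,2)
  4 : (1,0)
  5 : (0,1)
distinct pairs in image: 6 / 6 needed
  → bijection onto A×B; projections well-typed.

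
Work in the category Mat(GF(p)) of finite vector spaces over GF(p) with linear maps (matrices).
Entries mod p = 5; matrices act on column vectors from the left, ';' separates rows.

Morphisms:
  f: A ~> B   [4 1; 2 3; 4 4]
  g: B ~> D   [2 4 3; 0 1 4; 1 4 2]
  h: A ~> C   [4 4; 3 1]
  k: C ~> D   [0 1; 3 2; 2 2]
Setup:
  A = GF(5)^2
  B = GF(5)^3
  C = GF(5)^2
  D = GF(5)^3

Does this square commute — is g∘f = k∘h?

1) trace f;g:
  e0=[1,0] f~>[4,2,4] g~>[3,3,0]
  e1=[0,1] f~>[1,3,4] g~>[1,4,1]
  ⟦path⟧₁ = [3 1; 3 4; 0 1]
2) trace h;k:
  e0=[1,0] h~>[4,3] k~>[3,3,4]
  e1=[0,1] h~>[4,1] k~>[1,4,0]
  ⟦path⟧₂ = [3 1; 3 4; 4 0]
Equal? NO — does not commute

Answer: DOES NOT COMMUTE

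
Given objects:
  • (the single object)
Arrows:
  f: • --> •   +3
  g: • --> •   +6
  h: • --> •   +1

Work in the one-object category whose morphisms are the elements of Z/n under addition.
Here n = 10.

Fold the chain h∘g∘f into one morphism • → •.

Answer: +0

Work:
  0 +3≡3 +6≡9 +1≡0  (mod 10)
result: +0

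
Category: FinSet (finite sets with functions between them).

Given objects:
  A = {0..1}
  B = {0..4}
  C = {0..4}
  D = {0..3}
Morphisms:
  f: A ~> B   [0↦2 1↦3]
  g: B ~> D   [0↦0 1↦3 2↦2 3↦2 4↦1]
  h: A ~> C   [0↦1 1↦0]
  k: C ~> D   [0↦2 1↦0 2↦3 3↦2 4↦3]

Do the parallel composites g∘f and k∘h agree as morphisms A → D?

Answer: DOES NOT COMMUTE

Work:
1) trace f;g:
  0 f~>2 g~>2
  1 f~>3 g~>2
  result₁ = [0↦2 1↦2]
2) trace h;k:
  0 h~>1 k~>0
  1 h~>0 k~>2
  result₂ = [0↦0 1↦2]
Equal? distinct morphisms ✗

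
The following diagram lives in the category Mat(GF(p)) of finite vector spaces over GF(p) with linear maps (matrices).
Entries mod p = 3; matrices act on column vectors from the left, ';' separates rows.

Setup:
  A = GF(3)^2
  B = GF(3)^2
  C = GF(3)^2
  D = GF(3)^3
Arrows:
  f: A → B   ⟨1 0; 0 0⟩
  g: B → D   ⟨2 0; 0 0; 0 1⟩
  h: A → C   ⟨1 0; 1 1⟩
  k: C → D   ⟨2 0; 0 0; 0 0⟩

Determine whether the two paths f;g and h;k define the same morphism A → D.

Path 1 = f;g:
  e0=⟨1,0⟩ f→⟨1,0⟩ g→⟨2,0,0⟩
  e1=⟨0,1⟩ f→⟨0,0⟩ g→⟨0,0,0⟩
  result₁ = ⟨2 0; 0 0; 0 0⟩
Path 2 = h;k:
  e0=⟨1,0⟩ h→⟨1,1⟩ k→⟨2,0,0⟩
  e1=⟨0,1⟩ h→⟨0,1⟩ k→⟨0,0,0⟩
  result₂ = ⟨2 0; 0 0; 0 0⟩
Equal? same morphism ✓

Answer: COMMUTES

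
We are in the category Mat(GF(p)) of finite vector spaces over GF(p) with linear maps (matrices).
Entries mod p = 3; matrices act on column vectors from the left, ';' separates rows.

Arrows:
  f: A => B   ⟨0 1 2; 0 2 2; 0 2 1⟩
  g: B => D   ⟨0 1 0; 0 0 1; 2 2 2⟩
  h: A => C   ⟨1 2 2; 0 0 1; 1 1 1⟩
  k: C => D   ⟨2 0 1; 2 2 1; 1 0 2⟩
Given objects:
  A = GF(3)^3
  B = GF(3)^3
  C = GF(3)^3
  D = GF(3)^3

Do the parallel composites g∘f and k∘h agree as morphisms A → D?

Answer: COMMUTES

Trace:
Path 1 = f;g:
  e0=(1,0,0) f=>(0,0,0) g=>(0,0,0)
  e1=(0,1,0) f=>(1,2,2) g=>(2,2,1)
  e2=(0,0,1) f=>(2,2,1) g=>(2,1,1)
  ⟦path⟧₁ = ⟨0 2 2; 0 2 1; 0 1 1⟩
Path 2 = h;k:
  e0=(1,0,0) h=>(1,0,1) k=>(0,0,0)
  e1=(0,1,0) h=>(2,0,1) k=>(2,2,1)
  e2=(0,0,1) h=>(2,1,1) k=>(2,1,1)
  ⟦path⟧₂ = ⟨0 2 2; 0 2 1; 0 1 1⟩
Equal? YES — commutes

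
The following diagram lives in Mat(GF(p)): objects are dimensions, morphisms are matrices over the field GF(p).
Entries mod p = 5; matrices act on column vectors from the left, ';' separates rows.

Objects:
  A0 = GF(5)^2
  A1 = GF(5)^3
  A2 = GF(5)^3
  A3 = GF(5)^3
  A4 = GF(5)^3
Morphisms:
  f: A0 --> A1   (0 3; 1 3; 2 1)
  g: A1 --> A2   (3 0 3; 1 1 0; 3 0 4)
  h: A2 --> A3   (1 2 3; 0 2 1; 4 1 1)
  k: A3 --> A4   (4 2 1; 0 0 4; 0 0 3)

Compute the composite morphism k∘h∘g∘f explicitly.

Answer: (1 4; 2 3; 4 1)

Work:
  e0=⟨1,0⟩ f-->⟨0,1,2⟩ g-->⟨1,1,3⟩ h-->⟨2,0,3⟩ k-->⟨1,2,4⟩
  e1=⟨0,1⟩ f-->⟨3,3,1⟩ g-->⟨2,1,3⟩ h-->⟨3,0,2⟩ k-->⟨4,3,1⟩
composite: (1 4; 2 3; 4 1)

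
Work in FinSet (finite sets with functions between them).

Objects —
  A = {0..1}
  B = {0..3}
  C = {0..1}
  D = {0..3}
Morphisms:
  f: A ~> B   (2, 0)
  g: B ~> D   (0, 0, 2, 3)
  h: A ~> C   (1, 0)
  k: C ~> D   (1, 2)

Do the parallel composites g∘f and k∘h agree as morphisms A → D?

1) trace f;g:
  0 f~>2 g~>2
  1 f~>0 g~>0
  ⟦path⟧₁ = (2, 0)
2) trace h;k:
  0 h~>1 k~>2
  1 h~>0 k~>1
  ⟦path⟧₂ = (2, 1)
Equal? differ; not commutative

Answer: DOES NOT COMMUTE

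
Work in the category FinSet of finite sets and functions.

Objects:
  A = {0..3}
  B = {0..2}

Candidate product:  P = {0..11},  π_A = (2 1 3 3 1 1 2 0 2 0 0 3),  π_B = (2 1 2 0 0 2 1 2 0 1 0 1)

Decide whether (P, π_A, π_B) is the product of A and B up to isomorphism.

Answer: VALID PRODUCT

Derivation:
|A|·|B| = 4·3 = 12;  |P| = 12
Check the pairing map k ↦ (π_A(k), π_B(k)):
  0 -> (2,2)
  1 -> (1,1)
  2 -> (3,2)
  3 -> (3,0)
  4 -> (1,0)
  5 -> (1,2)
  6 -> (2,1)
  7 -> (0,2)
  8 -> (2,0)
  9 -> (0,1)
  10 -> (0,0)
  11 -> (3,1)
distinct pairs in image: 12 / 12 needed
  → bijection onto A×B; projections well-typed.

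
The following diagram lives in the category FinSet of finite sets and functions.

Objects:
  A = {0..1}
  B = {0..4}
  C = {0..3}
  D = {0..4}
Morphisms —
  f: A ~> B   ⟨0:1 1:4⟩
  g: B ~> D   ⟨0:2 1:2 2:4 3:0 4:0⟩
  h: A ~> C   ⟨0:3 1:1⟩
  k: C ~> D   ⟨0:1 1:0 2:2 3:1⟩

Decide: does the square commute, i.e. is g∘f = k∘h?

Path 1 = f;g:
  0 f~>1 g~>2
  1 f~>4 g~>0
  ⟦path⟧₁ = ⟨0:2 1:0⟩
Path 2 = h;k:
  0 h~>3 k~>1
  1 h~>1 k~>0
  ⟦path⟧₂ = ⟨0:1 1:0⟩
Equal? differ; not commutative

Answer: DOES NOT COMMUTE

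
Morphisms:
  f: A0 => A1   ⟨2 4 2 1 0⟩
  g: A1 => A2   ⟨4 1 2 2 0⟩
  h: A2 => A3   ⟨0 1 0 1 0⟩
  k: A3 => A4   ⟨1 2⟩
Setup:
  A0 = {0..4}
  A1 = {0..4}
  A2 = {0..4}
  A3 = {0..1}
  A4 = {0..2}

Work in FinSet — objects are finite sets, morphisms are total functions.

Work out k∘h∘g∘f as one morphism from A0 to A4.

Answer: ⟨1 1 1 2 1⟩

Work:
  0 f=>2 g=>2 h=>0 k=>1
  1 f=>4 g=>0 h=>0 k=>1
  2 f=>2 g=>2 h=>0 k=>1
  3 f=>1 g=>1 h=>1 k=>2
  4 f=>0 g=>4 h=>0 k=>1
result: ⟨1 1 1 2 1⟩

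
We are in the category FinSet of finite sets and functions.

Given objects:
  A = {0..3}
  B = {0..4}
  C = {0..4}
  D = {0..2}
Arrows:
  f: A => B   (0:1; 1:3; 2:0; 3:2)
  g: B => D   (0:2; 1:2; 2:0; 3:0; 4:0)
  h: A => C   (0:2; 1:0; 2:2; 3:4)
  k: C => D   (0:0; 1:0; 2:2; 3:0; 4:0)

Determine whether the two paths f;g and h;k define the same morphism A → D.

Along f;g (path 1):
  0 f=>1 g=>2
  1 f=>3 g=>0
  2 f=>0 g=>2
  3 f=>2 g=>0
  result₁ = (0:2; 1:0; 2:2; 3:0)
Along h;k (path 2):
  0 h=>2 k=>2
  1 h=>0 k=>0
  2 h=>2 k=>2
  3 h=>4 k=>0
  result₂ = (0:2; 1:0; 2:2; 3:0)
Equal? same morphism ✓

Answer: COMMUTES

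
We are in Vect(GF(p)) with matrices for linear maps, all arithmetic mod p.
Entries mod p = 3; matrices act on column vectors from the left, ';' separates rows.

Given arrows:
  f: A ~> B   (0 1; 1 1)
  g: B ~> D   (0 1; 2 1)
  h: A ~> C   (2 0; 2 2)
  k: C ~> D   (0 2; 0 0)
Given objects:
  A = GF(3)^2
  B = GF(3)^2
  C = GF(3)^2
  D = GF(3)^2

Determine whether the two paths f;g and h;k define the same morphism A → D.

Path 1 = f;g:
  e0=[1,0] f~>[0,1] g~>[1,1]
  e1=[0,1] f~>[1,1] g~>[1,0]
  composite₁ = (1 1; 1 0)
Path 2 = h;k:
  e0=[1,0] h~>[2,2] k~>[1,0]
  e1=[0,1] h~>[0,2] k~>[1,0]
  composite₂ = (1 1; 0 0)
Equal? differ; not commutative

Answer: DOES NOT COMMUTE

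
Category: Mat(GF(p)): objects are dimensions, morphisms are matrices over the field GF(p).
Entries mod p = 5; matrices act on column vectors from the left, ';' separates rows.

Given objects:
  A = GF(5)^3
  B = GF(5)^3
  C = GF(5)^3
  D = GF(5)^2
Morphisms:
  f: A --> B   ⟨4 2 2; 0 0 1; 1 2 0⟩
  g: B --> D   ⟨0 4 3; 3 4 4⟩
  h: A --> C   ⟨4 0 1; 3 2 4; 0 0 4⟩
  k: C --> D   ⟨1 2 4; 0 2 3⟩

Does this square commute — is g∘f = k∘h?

Path 1 = f;g:
  e0=⟨1,0,0⟩ f-->⟨4,0,1⟩ g-->⟨3,1⟩
  e1=⟨0,1,0⟩ f-->⟨2,0,2⟩ g-->⟨1,4⟩
  e2=⟨0,0,1⟩ f-->⟨2,1,0⟩ g-->⟨4,0⟩
  result₁ = ⟨3 1 4; 1 4 0⟩
Path 2 = h;k:
  e0=⟨1,0,0⟩ h-->⟨4,3,0⟩ k-->⟨0,1⟩
  e1=⟨0,1,0⟩ h-->⟨0,2,0⟩ k-->⟨4,4⟩
  e2=⟨0,0,1⟩ h-->⟨1,4,4⟩ k-->⟨0,0⟩
  result₂ = ⟨0 4 0; 1 4 0⟩
Equal? NO — does not commute

Answer: DOES NOT COMMUTE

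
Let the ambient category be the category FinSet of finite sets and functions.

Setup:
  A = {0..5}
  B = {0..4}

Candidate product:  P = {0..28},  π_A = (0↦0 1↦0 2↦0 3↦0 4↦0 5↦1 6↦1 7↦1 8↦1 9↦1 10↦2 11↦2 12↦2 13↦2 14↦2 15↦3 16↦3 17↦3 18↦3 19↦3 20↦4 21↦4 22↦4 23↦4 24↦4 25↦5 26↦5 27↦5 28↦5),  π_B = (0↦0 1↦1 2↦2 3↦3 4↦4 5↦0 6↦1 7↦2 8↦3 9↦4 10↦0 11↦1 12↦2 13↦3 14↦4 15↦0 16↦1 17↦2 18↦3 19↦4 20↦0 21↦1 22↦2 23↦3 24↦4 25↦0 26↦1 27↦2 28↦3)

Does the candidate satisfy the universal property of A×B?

Answer: NOT A VALID PRODUCT — |P|=29 ≠ |A|·|B|=30

Trace:
|A|·|B| = 6·5 = 30;  |P| = 29
  → cardinalities differ; no bijection possible.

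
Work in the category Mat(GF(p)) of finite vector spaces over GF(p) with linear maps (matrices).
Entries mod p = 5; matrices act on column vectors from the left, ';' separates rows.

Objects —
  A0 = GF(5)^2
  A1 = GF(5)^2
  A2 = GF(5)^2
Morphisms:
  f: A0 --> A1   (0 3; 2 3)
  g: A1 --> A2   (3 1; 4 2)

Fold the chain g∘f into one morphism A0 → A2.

Answer: (2 2; 4 3)

Trace:
  e0=(1,0) f-->(0,2) g-->(2,4)
  e1=(0,1) f-->(3,3) g-->(2,3)
⟦path⟧: (2 2; 4 3)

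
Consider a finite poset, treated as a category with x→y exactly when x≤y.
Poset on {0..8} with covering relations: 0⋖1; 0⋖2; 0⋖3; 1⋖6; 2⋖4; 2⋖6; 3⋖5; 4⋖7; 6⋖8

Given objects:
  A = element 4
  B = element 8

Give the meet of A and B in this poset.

Common predecessors of 4,8: {0,2}
  0 ⊑ 2
  2 ⊑ 2
glb = 2

Answer: A∧B = 2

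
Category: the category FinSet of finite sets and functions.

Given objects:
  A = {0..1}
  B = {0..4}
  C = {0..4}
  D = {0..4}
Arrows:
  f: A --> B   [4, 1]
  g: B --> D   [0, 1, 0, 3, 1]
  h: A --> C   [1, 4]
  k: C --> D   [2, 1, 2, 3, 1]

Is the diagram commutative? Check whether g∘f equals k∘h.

Answer: COMMUTES

Derivation:
1) trace f;g:
  0 f-->4 g-->1
  1 f-->1 g-->1
  ⟦path⟧₁ = [1, 1]
2) trace h;k:
  0 h-->1 k-->1
  1 h-->4 k-->1
  ⟦path⟧₂ = [1, 1]
Equal? same morphism ✓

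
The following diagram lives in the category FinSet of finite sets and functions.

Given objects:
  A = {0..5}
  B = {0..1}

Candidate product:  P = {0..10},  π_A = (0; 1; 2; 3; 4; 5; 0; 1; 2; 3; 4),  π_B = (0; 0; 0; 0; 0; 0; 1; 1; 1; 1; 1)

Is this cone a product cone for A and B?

Answer: NOT A VALID PRODUCT — |P|=11 ≠ |A|·|B|=12

Derivation:
|A|·|B| = 6·2 = 12;  |P| = 11
  → cardinalities differ; no bijection possible.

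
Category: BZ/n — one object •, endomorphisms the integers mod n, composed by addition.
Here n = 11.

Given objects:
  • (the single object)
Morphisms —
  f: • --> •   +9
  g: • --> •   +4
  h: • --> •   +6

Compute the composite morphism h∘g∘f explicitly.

  0 +9≡9 +4≡2 +6≡8  (mod 11)
⟦path⟧: +8

Answer: +8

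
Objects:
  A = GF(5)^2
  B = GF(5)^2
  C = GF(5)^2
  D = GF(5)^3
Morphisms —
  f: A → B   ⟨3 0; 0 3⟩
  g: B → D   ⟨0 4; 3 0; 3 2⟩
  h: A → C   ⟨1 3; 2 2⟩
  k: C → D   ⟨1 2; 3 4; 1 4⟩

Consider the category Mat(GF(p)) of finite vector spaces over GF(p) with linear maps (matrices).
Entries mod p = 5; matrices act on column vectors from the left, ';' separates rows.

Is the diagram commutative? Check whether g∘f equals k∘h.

Answer: DOES NOT COMMUTE

Work:
Along f;g (path 1):
  e0=⟨1,0⟩ f→⟨3,0⟩ g→⟨0,4,4⟩
  e1=⟨0,1⟩ f→⟨0,3⟩ g→⟨2,0,1⟩
  ⟦path⟧₁ = ⟨0 2; 4 0; 4 1⟩
Along h;k (path 2):
  e0=⟨1,0⟩ h→⟨1,2⟩ k→⟨0,1,4⟩
  e1=⟨0,1⟩ h→⟨3,2⟩ k→⟨2,2,1⟩
  ⟦path⟧₂ = ⟨0 2; 1 2; 4 1⟩
Equal? NO — does not commute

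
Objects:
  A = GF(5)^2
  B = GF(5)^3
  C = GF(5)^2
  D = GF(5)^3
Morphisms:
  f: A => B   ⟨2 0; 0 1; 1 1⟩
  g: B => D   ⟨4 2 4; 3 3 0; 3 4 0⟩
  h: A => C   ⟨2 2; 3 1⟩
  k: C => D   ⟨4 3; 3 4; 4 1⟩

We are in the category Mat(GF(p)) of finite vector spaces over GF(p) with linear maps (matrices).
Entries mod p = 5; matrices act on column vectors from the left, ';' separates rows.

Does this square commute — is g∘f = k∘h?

Answer: DOES NOT COMMUTE

Trace:
1) trace f;g:
  e0=⟨1,0⟩ f=>⟨2,0,1⟩ g=>⟨2,1,1⟩
  e1=⟨0,1⟩ f=>⟨0,1,1⟩ g=>⟨1,3,4⟩
  composite₁ = ⟨2 1; 1 3; 1 4⟩
2) trace h;k:
  e0=⟨1,0⟩ h=>⟨2,3⟩ k=>⟨2,3,1⟩
  e1=⟨0,1⟩ h=>⟨2,1⟩ k=>⟨1,0,4⟩
  composite₂ = ⟨2 1; 3 0; 1 4⟩
Equal? distinct morphisms ✗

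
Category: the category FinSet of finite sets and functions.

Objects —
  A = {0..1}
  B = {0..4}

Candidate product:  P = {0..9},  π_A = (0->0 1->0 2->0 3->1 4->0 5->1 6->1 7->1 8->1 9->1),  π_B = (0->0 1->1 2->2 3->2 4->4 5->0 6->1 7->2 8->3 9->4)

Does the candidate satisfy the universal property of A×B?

|A|·|B| = 2·5 = 10;  |P| = 10
Check the pairing map k ↦ (π_A(k), π_B(k)):
  0 -> (0,0)
  1 -> (0,1)
  2 -> (0,2)
  3 -> (1,2)
  4 -> (0,4)
  5 -> (1,0)
  6 -> (1,1)
  7 -> (1,2)  ✗ repeats pair of k=3
  8 -> (1,3)
  9 -> (1,4)
distinct pairs in image: 9 / 10 needed
  → (1,2) hit at k=3 and k=7

Answer: NOT A VALID PRODUCT — duplicate pair at indices 7,3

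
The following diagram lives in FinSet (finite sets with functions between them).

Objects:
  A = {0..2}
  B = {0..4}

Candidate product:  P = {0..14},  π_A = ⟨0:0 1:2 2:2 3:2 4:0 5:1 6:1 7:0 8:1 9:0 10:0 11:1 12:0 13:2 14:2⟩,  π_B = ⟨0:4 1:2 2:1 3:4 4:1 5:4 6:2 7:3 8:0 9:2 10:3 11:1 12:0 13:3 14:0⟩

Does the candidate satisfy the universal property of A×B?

Answer: NOT A VALID PRODUCT — duplicate pair at indices 7,10

Derivation:
|A|·|B| = 3·5 = 15;  |P| = 15
Check the pairing map k ↦ (π_A(k), π_B(k)):
  0 : (0,4)
  1 : (2,2)
  2 : (2,1)
  3 : (2,4)
  4 : (0,1)
  5 : (1,4)
  6 : (1,2)
  7 : (0,3)
  8 : (1,0)
  9 : (0,2)
  10 : (0,3)  ✗ repeats pair of k=7
  11 : (1,1)
  12 : (0,0)
  13 : (2,3)
  14 : (2,0)
distinct pairs in image: 14 / 15 needed
  → (0,3) hit at k=7 and k=10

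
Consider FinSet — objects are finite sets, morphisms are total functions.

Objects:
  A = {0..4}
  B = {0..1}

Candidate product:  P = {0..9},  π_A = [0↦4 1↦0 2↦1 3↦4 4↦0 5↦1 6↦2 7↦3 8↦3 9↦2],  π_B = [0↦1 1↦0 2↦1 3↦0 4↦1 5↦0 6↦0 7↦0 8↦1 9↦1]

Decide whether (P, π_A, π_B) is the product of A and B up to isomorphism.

|A|·|B| = 5·2 = 10;  |P| = 10
Check the pairing map k ↦ (π_A(k), π_B(k)):
  0 ↦ (4,1)
  1 ↦ (0,0)
  2 ↦ (1,1)
  3 ↦ (4,0)
  4 ↦ (0,1)
  5 ↦ (1,0)
  6 ↦ (2,0)
  7 ↦ (3,0)
  8 ↦ (3,1)
  9 ↦ (2,1)
distinct pairs in image: 10 / 10 needed
  → bijection onto A×B; projections well-typed.

Answer: VALID PRODUCT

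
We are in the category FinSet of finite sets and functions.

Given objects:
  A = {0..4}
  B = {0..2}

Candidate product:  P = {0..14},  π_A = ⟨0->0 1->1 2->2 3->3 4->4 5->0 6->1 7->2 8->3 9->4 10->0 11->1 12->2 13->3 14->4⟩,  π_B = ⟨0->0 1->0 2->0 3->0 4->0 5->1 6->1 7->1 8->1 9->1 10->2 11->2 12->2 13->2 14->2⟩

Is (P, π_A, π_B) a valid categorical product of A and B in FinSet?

Answer: VALID PRODUCT

Trace:
|A|·|B| = 5·3 = 15;  |P| = 15
Check the pairing map k ↦ (π_A(k), π_B(k)):
  0 -> (0,0)
  1 -> (1,0)
  2 -> (2,0)
  3 -> (3,0)
  4 -> (4,0)
  5 -> (0,1)
  6 -> (1,1)
  7 -> (2,1)
  8 -> (3,1)
  9 -> (4,1)
  10 -> (0,2)
  11 -> (1,2)
  12 -> (2,2)
  13 -> (3,2)
  14 -> (4,2)
distinct pairs in image: 15 / 15 needed
  → bijection onto A×B; projections well-typed.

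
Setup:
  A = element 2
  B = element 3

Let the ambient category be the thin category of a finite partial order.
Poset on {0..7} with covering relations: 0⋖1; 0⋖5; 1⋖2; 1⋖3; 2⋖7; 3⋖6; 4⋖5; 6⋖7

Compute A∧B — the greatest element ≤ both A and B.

Answer: A∧B = 1

Work:
Common predecessors of 2,3: {0,1}
  0 <= 1
  1 <= 1
glb = 1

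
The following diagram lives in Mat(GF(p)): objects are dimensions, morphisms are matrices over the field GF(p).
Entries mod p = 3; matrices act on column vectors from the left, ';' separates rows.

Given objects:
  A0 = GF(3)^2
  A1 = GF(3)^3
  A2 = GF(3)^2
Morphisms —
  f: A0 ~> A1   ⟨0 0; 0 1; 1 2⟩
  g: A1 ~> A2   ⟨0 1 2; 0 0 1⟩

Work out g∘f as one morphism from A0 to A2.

  e0=(1,0) f~>(0,0,1) g~>(2,1)
  e1=(0,1) f~>(0,1,2) g~>(2,2)
composite: ⟨2 2; 1 2⟩

Answer: ⟨2 2; 1 2⟩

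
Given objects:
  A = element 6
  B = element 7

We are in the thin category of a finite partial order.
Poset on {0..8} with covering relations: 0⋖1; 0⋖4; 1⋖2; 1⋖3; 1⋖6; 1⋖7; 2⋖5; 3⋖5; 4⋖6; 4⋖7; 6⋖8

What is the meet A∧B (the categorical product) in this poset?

Common predecessors of 6,7: {0,1,4}
  maximal lower bounds 1 and 4 are incomparable: neither 1≤4 nor 4≤1
→ no greatest lower bound exists

Answer: NO MEET EXISTS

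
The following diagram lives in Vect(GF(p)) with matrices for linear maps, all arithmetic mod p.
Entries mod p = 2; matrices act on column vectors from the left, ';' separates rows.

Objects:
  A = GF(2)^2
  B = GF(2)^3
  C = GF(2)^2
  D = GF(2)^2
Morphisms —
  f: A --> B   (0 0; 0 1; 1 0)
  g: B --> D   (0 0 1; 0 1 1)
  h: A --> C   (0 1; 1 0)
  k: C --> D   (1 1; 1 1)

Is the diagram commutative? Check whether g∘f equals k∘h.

Answer: DOES NOT COMMUTE

Work:
Along f;g (path 1):
  e0=(1,0) f-->(0,0,1) g-->(1,1)
  e1=(0,1) f-->(0,1,0) g-->(0,1)
  ⟦path⟧₁ = (1 0; 1 1)
Along h;k (path 2):
  e0=(1,0) h-->(0,1) k-->(1,1)
  e1=(0,1) h-->(1,0) k-->(1,1)
  ⟦path⟧₂ = (1 1; 1 1)
Equal? distinct morphisms ✗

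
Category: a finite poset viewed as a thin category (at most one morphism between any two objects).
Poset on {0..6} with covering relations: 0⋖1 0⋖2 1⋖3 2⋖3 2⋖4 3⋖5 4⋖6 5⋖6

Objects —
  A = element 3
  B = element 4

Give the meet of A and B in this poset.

Answer: A∧B = 2

Work:
Lower bounds of A=3 and B=4: {0,2}
  0 <= 2
  2 <= 2
glb = 2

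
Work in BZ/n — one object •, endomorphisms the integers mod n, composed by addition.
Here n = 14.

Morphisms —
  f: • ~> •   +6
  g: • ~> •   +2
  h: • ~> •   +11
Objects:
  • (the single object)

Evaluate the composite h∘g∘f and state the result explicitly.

Answer: +5

Derivation:
  0 +6≡6 +2≡8 +11≡5  (mod 14)
result: +5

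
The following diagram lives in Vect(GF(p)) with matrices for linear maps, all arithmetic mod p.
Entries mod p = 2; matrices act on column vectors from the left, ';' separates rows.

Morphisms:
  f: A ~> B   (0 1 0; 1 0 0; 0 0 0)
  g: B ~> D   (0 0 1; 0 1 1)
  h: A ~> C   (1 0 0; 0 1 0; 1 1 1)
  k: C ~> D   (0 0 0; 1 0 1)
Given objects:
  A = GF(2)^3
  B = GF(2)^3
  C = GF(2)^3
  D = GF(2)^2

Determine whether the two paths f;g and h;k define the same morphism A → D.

1) trace f;g:
  e0=(1,0,0) f~>(0,1,0) g~>(0,1)
  e1=(0,1,0) f~>(1,0,0) g~>(0,0)
  e2=(0,0,1) f~>(0,0,0) g~>(0,0)
  composite₁ = (0 0 0; 1 0 0)
2) trace h;k:
  e0=(1,0,0) h~>(1,0,1) k~>(0,0)
  e1=(0,1,0) h~>(0,1,1) k~>(0,1)
  e2=(0,0,1) h~>(0,0,1) k~>(0,1)
  composite₂ = (0 0 0; 0 1 1)
Equal? distinct morphisms ✗

Answer: DOES NOT COMMUTE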